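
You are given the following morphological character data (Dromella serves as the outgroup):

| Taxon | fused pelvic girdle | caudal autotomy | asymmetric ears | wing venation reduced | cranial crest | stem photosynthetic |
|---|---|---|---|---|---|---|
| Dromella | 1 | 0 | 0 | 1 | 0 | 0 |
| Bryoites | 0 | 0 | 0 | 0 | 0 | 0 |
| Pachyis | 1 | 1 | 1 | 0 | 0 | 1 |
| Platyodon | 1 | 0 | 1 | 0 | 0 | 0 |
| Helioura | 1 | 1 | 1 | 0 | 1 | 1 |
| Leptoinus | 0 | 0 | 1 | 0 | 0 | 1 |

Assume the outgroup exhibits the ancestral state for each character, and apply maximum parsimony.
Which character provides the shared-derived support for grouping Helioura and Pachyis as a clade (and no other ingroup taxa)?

Character polarity is set by the outgroup: the derived state is whichever differs from the outgroup's state, so for fused pelvic girdle, wing venation reduced the derived state is '0', and for the remaining characters it is '1'.
fused pelvic girdle (state '0') occurs in Bryoites and Leptoinus but conflicts with the nesting implied by the other characters — most parsimoniously interpreted as homoplasy.
Only Helioura and Pachyis show the derived state '1' for caudal autotomy, supporting them as a clade.
Only Helioura, Leptoinus, Pachyis, and Platyodon show the derived state '1' for asymmetric ears, supporting them as a clade.
wing venation reduced (derived state '0') is shared by all ingroup taxa — unites the whole ingroup.
cranial crest: derived state '1' in Helioura only — an autapomorphy, so it tells us nothing about relationships among taxa.
stem photosynthetic: derived state '1' in Helioura, Leptoinus, and Pachyis only — synapomorphy for {Helioura, Leptoinus, Pachyis}.
Most parsimonious ingroup topology: (Bryoites,(((Pachyis,Helioura),Leptoinus),Platyodon)).
The clade {Helioura, Pachyis} is supported by caudal autotomy: its derived state '1' occurs in exactly those taxa and in no other taxon (including the outgroup).

caudal autotomy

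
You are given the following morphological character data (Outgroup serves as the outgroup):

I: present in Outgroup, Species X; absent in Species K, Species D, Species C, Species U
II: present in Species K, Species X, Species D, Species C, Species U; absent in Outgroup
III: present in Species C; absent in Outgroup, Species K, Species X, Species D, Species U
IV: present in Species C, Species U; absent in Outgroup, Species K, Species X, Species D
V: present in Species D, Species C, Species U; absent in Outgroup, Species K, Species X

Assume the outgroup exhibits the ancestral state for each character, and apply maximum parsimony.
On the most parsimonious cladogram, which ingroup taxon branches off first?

Species X

Character polarity is set by the outgroup: the derived state is whichever differs from the outgroup's state, so for I the derived state is 'absent', and for the remaining characters it is 'present'.
Only Species C, Species D, Species K, and Species U show the derived state 'absent' for I, supporting them as a clade.
All ingroup taxa share the derived state 'present' for II; it defines the ingroup but does not resolve relationships within it.
III: derived state 'present' in Species C only — an autapomorphy, so it tells us nothing about relationships among taxa.
IV (derived state 'present') is shared by Species C and Species U — a synapomorphy uniting that clade.
Only Species C, Species D, and Species U show the derived state 'present' for V, supporting them as a clade.
Most parsimonious ingroup topology: ((Species K,(Species D,(Species C,Species U))),Species X).
Species X is sister to the clade containing all other ingroup taxa, so it is the earliest-diverging (most basal) ingroup lineage.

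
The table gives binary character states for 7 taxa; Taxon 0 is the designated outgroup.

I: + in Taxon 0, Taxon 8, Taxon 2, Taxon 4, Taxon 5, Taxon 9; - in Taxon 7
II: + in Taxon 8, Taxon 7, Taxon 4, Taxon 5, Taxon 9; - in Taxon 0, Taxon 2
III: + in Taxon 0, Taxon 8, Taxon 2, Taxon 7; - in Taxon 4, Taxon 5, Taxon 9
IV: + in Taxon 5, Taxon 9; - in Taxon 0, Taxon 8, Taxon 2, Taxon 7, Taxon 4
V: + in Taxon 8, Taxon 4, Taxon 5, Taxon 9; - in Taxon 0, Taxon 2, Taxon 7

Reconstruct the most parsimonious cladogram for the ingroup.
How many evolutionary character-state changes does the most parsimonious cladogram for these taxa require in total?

Character polarity is set by the outgroup: the derived state is whichever differs from the outgroup's state, so for I, III the derived state is '-', and for the remaining characters it is '+'.
I: derived state '-' in Taxon 7 only — an autapomorphy, so it tells us nothing about relationships among taxa.
Only Taxon 4, Taxon 5, Taxon 7, Taxon 8, and Taxon 9 show the derived state '+' for II, supporting them as a clade.
Only Taxon 4, Taxon 5, and Taxon 9 show the derived state '-' for III, supporting them as a clade.
Only Taxon 5 and Taxon 9 show the derived state '+' for IV, supporting them as a clade.
Only Taxon 4, Taxon 5, Taxon 8, and Taxon 9 show the derived state '+' for V, supporting them as a clade.
Most parsimonious ingroup topology: (((Taxon 8,(Taxon 4,(Taxon 5,Taxon 9))),Taxon 7),Taxon 2).
Changes per character on this tree: I: 1; II: 1; III: 1; IV: 1; V: 1.
Total = 5.

5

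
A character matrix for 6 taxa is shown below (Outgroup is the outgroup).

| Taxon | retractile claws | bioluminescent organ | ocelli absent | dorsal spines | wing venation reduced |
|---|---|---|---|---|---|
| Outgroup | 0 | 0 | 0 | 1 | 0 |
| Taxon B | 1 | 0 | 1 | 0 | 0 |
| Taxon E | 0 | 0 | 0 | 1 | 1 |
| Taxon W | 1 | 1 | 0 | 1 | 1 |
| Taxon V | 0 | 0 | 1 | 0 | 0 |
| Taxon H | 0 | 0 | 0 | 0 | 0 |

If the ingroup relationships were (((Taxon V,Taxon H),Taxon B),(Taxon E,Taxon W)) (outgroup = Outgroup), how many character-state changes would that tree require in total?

7

Map each character onto (((Taxon V,Taxon H),Taxon B),(Taxon E,Taxon W)) (rooted by Outgroup) and count the minimum state changes it requires (Fitch parsimony):
retractile claws: 2; bioluminescent organ: 1; ocelli absent: 2; dorsal spines: 1; wing venation reduced: 1.
Total tree length = 7.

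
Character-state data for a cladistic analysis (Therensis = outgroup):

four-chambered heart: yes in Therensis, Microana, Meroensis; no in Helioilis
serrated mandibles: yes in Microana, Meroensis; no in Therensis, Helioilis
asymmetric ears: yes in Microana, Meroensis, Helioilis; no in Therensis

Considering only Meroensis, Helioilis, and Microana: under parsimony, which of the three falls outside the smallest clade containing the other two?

Character polarity is set by the outgroup: the derived state is whichever differs from the outgroup's state, so for four-chambered heart the derived state is 'no', and for the remaining characters it is 'yes'.
four-chambered heart (derived state 'no') is unique to Helioilis (autapomorphy; uninformative for grouping).
serrated mandibles (derived state 'yes') is shared by Meroensis and Microana — a synapomorphy uniting that clade.
asymmetric ears (derived state 'yes') is shared by all ingroup taxa — unites the whole ingroup.
Most parsimonious ingroup topology: ((Microana,Meroensis),Helioilis).
Meroensis and Microana share a more recent common ancestor with each other than either does with Helioilis, so Helioilis is the least closely related of the three.

Helioilis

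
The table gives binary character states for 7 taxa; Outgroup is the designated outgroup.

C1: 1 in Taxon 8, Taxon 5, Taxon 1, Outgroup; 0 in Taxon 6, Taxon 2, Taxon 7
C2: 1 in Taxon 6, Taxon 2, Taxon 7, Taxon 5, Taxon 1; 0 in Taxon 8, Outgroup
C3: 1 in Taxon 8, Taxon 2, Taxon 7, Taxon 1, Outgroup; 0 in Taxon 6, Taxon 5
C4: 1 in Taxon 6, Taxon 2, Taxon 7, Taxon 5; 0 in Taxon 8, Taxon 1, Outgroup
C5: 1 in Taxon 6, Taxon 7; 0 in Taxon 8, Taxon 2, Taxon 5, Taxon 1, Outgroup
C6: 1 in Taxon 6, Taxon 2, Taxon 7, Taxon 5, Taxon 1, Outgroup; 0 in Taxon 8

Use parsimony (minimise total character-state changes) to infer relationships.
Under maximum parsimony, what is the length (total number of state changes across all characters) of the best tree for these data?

7

Character polarity is set by the outgroup: the derived state is whichever differs from the outgroup's state, so for C1, C3, C6 the derived state is '0', and for the remaining characters it is '1'.
Only Taxon 2, Taxon 6, and Taxon 7 show the derived state '0' for C1, supporting them as a clade.
C2: derived state '1' in Taxon 1, Taxon 2, Taxon 5, Taxon 6, and Taxon 7 only — synapomorphy for {Taxon 1, Taxon 2, Taxon 5, Taxon 6, Taxon 7}.
C3 (state '0') occurs in Taxon 5 and Taxon 6 but conflicts with the nesting implied by the other characters — most parsimoniously interpreted as homoplasy.
C4: derived state '1' in Taxon 2, Taxon 5, Taxon 6, and Taxon 7 only — synapomorphy for {Taxon 2, Taxon 5, Taxon 6, Taxon 7}.
Only Taxon 6 and Taxon 7 show the derived state '1' for C5, supporting them as a clade.
C6: derived state '0' in Taxon 8 only — an autapomorphy, so it tells us nothing about relationships among taxa.
Most parsimonious ingroup topology: (((((Taxon 7,Taxon 6),Taxon 2),Taxon 5),Taxon 1),Taxon 8).
Changes per character on this tree: C1: 1; C2: 1; C3: 2; C4: 1; C5: 1; C6: 1.
Total = 7.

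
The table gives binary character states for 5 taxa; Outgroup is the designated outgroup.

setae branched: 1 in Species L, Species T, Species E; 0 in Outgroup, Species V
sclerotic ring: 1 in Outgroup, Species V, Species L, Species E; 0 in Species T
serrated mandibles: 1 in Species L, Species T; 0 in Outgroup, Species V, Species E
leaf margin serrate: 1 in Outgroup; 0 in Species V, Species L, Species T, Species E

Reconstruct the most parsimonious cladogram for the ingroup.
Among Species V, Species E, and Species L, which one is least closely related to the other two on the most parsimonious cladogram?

Character polarity is set by the outgroup: the derived state is whichever differs from the outgroup's state, so for sclerotic ring, leaf margin serrate the derived state is '0', and for the remaining characters it is '1'.
Only Species E, Species L, and Species T show the derived state '1' for setae branched, supporting them as a clade.
sclerotic ring: derived state '0' in Species T only — an autapomorphy, so it tells us nothing about relationships among taxa.
serrated mandibles: derived state '1' in Species L and Species T only — synapomorphy for {Species L, Species T}.
All ingroup taxa share the derived state '0' for leaf margin serrate; it defines the ingroup but does not resolve relationships within it.
Most parsimonious ingroup topology: (Species V,((Species L,Species T),Species E)).
Species L and Species E share a more recent common ancestor with each other than either does with Species V, so Species V is the least closely related of the three.

Species V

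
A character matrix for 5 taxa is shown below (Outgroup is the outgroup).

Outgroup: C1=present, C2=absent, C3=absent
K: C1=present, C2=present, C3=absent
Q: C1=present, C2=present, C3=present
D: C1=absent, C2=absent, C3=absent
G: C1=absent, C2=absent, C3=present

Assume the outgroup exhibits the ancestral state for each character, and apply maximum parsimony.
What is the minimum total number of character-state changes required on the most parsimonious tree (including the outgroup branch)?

4

Character polarity is set by the outgroup: the derived state is whichever differs from the outgroup's state, so for C1 the derived state is 'absent', and for the remaining characters it is 'present'.
C1: derived state 'absent' in D and G only — synapomorphy for {D, G}.
C2: derived state 'present' in K and Q only — synapomorphy for {K, Q}.
C3 (state 'present') occurs in G and Q but conflicts with the nesting implied by the other characters — most parsimoniously interpreted as homoplasy.
Most parsimonious ingroup topology: ((K,Q),(D,G)).
Changes per character on this tree: C1: 1; C2: 1; C3: 2.
Total = 4.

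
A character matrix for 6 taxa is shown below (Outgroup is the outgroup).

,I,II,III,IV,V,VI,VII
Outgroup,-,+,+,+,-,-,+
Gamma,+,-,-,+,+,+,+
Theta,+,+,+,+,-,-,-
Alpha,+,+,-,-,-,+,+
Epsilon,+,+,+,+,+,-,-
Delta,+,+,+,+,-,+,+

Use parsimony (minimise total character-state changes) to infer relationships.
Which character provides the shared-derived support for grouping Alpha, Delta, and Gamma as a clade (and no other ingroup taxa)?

VI

Character polarity is set by the outgroup: the derived state is whichever differs from the outgroup's state, so for II, III, IV, VII the derived state is '-', and for the remaining characters it is '+'.
I (derived state '+') is shared by all ingroup taxa — unites the whole ingroup.
II (derived state '-') is unique to Gamma (autapomorphy; uninformative for grouping).
III (derived state '-') is shared by Alpha and Gamma — a synapomorphy uniting that clade.
IV: derived state '-' in Alpha only — an autapomorphy, so it tells us nothing about relationships among taxa.
V groups Epsilon and Gamma, which is incompatible with the clades supported by the remaining characters; treating it as convergent (homoplasy) costs fewer steps than any alternative tree.
Only Alpha, Delta, and Gamma show the derived state '+' for VI, supporting them as a clade.
Only Epsilon and Theta show the derived state '-' for VII, supporting them as a clade.
Most parsimonious ingroup topology: (((Gamma,Alpha),Delta),(Theta,Epsilon)).
The clade {Alpha, Delta, Gamma} is supported by VI: its derived state '+' occurs in exactly those taxa and in no other taxon (including the outgroup).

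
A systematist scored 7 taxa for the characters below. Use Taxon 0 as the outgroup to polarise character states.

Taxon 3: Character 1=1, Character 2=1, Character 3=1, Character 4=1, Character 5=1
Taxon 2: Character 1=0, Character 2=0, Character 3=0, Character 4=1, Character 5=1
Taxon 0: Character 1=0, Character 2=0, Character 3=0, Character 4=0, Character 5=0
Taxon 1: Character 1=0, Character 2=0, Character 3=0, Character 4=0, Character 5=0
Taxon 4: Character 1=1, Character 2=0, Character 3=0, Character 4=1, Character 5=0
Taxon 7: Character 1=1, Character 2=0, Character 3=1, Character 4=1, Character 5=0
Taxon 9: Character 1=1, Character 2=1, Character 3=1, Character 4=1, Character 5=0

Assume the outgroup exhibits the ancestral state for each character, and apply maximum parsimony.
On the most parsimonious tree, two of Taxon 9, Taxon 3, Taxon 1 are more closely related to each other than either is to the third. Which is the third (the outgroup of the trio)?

Taxon 1

The outgroup has state '0' for every character, so '1' is the derived state throughout.
Character 1 (derived state '1') is shared by Taxon 3, Taxon 4, Taxon 7, and Taxon 9 — a synapomorphy uniting that clade.
Character 2 (derived state '1') is shared by Taxon 3 and Taxon 9 — a synapomorphy uniting that clade.
Only Taxon 3, Taxon 7, and Taxon 9 show the derived state '1' for Character 3, supporting them as a clade.
Only Taxon 2, Taxon 3, Taxon 4, Taxon 7, and Taxon 9 show the derived state '1' for Character 4, supporting them as a clade.
Character 5 groups Taxon 2 and Taxon 3, which is incompatible with the clades supported by the remaining characters; treating it as convergent (homoplasy) costs fewer steps than any alternative tree.
Most parsimonious ingroup topology: (Taxon 1,((((Taxon 9,Taxon 3),Taxon 7),Taxon 4),Taxon 2)).
Taxon 3 and Taxon 9 share a more recent common ancestor with each other than either does with Taxon 1, so Taxon 1 is the least closely related of the three.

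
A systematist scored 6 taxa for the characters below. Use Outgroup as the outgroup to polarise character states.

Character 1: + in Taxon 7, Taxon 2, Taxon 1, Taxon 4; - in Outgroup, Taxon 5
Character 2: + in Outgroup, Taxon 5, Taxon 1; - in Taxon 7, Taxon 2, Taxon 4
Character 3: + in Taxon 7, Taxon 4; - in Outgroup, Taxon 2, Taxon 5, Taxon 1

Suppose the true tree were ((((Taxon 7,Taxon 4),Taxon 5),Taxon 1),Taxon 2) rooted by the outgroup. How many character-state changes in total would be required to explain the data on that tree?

Map each character onto ((((Taxon 7,Taxon 4),Taxon 5),Taxon 1),Taxon 2) (rooted by Outgroup) and count the minimum state changes it requires (Fitch parsimony):
Character 1: 2; Character 2: 2; Character 3: 1.
Total tree length = 5.

5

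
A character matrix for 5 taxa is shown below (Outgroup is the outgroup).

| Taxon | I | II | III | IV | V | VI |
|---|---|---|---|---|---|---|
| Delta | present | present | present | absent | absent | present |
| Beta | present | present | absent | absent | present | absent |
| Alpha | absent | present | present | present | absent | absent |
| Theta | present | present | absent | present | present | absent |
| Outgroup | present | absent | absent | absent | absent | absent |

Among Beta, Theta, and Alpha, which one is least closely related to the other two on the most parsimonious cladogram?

Character polarity is set by the outgroup: the derived state is whichever differs from the outgroup's state, so for I the derived state is 'absent', and for the remaining characters it is 'present'.
I (derived state 'absent') is unique to Alpha (autapomorphy; uninformative for grouping).
All ingroup taxa share the derived state 'present' for II; it defines the ingroup but does not resolve relationships within it.
III: derived state 'present' in Alpha and Delta only — synapomorphy for {Alpha, Delta}.
IV groups Alpha and Theta, which is incompatible with the clades supported by the remaining characters; treating it as convergent (homoplasy) costs fewer steps than any alternative tree.
Only Beta and Theta show the derived state 'present' for V, supporting them as a clade.
VI: derived state 'present' in Delta only — an autapomorphy, so it tells us nothing about relationships among taxa.
Most parsimonious ingroup topology: ((Theta,Beta),(Alpha,Delta)).
Theta and Beta share a more recent common ancestor with each other than either does with Alpha, so Alpha is the least closely related of the three.

Alpha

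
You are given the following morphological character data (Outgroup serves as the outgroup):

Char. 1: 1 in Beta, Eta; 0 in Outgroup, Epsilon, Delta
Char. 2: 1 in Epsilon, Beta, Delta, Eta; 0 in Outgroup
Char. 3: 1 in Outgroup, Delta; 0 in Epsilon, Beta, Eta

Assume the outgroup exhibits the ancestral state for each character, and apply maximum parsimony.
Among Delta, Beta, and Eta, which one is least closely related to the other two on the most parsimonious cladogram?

Delta

Character polarity is set by the outgroup: the derived state is whichever differs from the outgroup's state, so for Char. 3 the derived state is '0', and for the remaining characters it is '1'.
Only Beta and Eta show the derived state '1' for Char. 1, supporting them as a clade.
All ingroup taxa share the derived state '1' for Char. 2; it defines the ingroup but does not resolve relationships within it.
Only Beta, Epsilon, and Eta show the derived state '0' for Char. 3, supporting them as a clade.
Most parsimonious ingroup topology: ((Epsilon,(Beta,Eta)),Delta).
Beta and Eta share a more recent common ancestor with each other than either does with Delta, so Delta is the least closely related of the three.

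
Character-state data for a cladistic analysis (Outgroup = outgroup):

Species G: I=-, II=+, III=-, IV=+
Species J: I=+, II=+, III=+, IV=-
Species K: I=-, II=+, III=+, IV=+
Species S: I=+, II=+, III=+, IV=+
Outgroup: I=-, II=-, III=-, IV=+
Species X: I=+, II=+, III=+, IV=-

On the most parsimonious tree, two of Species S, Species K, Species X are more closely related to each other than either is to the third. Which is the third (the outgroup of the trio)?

Species K

Character polarity is set by the outgroup: the derived state is whichever differs from the outgroup's state, so for IV the derived state is '-', and for the remaining characters it is '+'.
I: derived state '+' in Species J, Species S, and Species X only — synapomorphy for {Species J, Species S, Species X}.
II (derived state '+') is shared by all ingroup taxa — unites the whole ingroup.
III: derived state '+' in Species J, Species K, Species S, and Species X only — synapomorphy for {Species J, Species K, Species S, Species X}.
Only Species J and Species X show the derived state '-' for IV, supporting them as a clade.
Most parsimonious ingroup topology: (((Species S,(Species J,Species X)),Species K),Species G).
Species X and Species S share a more recent common ancestor with each other than either does with Species K, so Species K is the least closely related of the three.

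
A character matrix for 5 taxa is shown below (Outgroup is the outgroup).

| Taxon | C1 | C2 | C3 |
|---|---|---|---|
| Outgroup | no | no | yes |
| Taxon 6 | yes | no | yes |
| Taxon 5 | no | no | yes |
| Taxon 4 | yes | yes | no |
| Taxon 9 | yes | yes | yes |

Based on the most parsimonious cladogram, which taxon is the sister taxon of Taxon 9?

Character polarity is set by the outgroup: the derived state is whichever differs from the outgroup's state, so for C3 the derived state is 'no', and for the remaining characters it is 'yes'.
Only Taxon 4, Taxon 6, and Taxon 9 show the derived state 'yes' for C1, supporting them as a clade.
C2: derived state 'yes' in Taxon 4 and Taxon 9 only — synapomorphy for {Taxon 4, Taxon 9}.
C3: derived state 'no' in Taxon 4 only — an autapomorphy, so it tells us nothing about relationships among taxa.
Most parsimonious ingroup topology: ((Taxon 6,(Taxon 4,Taxon 9)),Taxon 5).
Taxon 9 and Taxon 4 form a cherry on this tree, so they are sister taxa.

Taxon 4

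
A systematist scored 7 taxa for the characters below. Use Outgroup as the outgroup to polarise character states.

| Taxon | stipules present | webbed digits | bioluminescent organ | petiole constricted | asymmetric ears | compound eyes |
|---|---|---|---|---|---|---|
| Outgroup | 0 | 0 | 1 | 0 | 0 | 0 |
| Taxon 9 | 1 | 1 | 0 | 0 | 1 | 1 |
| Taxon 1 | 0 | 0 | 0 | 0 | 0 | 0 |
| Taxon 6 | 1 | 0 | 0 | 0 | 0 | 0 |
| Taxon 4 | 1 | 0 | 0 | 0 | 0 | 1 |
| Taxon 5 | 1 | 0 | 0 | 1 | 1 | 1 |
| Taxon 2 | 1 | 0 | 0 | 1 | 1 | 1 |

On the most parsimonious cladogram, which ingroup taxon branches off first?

Taxon 1

Character polarity is set by the outgroup: the derived state is whichever differs from the outgroup's state, so for bioluminescent organ the derived state is '0', and for the remaining characters it is '1'.
stipules present (derived state '1') is shared by Taxon 2, Taxon 4, Taxon 5, Taxon 6, and Taxon 9 — a synapomorphy uniting that clade.
webbed digits (derived state '1') is unique to Taxon 9 (autapomorphy; uninformative for grouping).
bioluminescent organ (derived state '0') is shared by all ingroup taxa — unites the whole ingroup.
petiole constricted (derived state '1') is shared by Taxon 2 and Taxon 5 — a synapomorphy uniting that clade.
asymmetric ears: derived state '1' in Taxon 2, Taxon 5, and Taxon 9 only — synapomorphy for {Taxon 2, Taxon 5, Taxon 9}.
Only Taxon 2, Taxon 4, Taxon 5, and Taxon 9 show the derived state '1' for compound eyes, supporting them as a clade.
Most parsimonious ingroup topology: ((((Taxon 9,(Taxon 5,Taxon 2)),Taxon 4),Taxon 6),Taxon 1).
Taxon 1 is sister to the clade containing all other ingroup taxa, so it is the earliest-diverging (most basal) ingroup lineage.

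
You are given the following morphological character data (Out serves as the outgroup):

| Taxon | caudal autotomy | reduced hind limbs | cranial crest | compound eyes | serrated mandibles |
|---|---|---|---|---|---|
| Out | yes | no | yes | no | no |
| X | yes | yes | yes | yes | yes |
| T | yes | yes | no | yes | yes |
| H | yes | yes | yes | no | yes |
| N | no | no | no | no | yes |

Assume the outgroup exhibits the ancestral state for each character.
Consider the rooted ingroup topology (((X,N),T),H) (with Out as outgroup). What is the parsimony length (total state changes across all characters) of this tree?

Map each character onto (((X,N),T),H) (rooted by Out) and count the minimum state changes it requires (Fitch parsimony):
caudal autotomy: 1; reduced hind limbs: 2; cranial crest: 2; compound eyes: 2; serrated mandibles: 1.
Total tree length = 8.

8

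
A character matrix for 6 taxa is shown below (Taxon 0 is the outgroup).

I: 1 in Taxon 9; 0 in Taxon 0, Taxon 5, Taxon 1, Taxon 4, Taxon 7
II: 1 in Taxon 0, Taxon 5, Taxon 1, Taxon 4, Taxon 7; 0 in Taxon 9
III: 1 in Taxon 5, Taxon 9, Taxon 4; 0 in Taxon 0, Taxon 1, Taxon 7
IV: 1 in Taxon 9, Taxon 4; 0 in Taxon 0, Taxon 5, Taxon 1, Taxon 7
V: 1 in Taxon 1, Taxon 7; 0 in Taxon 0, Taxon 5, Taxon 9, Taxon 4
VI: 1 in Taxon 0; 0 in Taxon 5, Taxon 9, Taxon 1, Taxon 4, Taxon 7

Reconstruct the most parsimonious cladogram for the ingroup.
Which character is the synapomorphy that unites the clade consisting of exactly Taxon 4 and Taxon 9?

IV

Character polarity is set by the outgroup: the derived state is whichever differs from the outgroup's state, so for II, VI the derived state is '0', and for the remaining characters it is '1'.
I: derived state '1' in Taxon 9 only — an autapomorphy, so it tells us nothing about relationships among taxa.
II (derived state '0') is unique to Taxon 9 (autapomorphy; uninformative for grouping).
Only Taxon 4, Taxon 5, and Taxon 9 show the derived state '1' for III, supporting them as a clade.
IV (derived state '1') is shared by Taxon 4 and Taxon 9 — a synapomorphy uniting that clade.
Only Taxon 1 and Taxon 7 show the derived state '1' for V, supporting them as a clade.
VI (derived state '0') is shared by all ingroup taxa — unites the whole ingroup.
Most parsimonious ingroup topology: ((Taxon 5,(Taxon 9,Taxon 4)),(Taxon 1,Taxon 7)).
The clade {Taxon 4, Taxon 9} is supported by IV: its derived state '1' occurs in exactly those taxa and in no other taxon (including the outgroup).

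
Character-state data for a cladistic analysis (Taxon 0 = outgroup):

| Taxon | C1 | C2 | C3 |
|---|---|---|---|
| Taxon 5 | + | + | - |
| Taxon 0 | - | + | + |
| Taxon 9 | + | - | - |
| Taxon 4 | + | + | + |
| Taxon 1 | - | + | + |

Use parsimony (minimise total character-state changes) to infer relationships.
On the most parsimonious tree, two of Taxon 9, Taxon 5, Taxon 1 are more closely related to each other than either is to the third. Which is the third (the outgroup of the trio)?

Character polarity is set by the outgroup: the derived state is whichever differs from the outgroup's state, so for C2, C3 the derived state is '-', and for the remaining characters it is '+'.
C1: derived state '+' in Taxon 4, Taxon 5, and Taxon 9 only — synapomorphy for {Taxon 4, Taxon 5, Taxon 9}.
C2 (derived state '-') is unique to Taxon 9 (autapomorphy; uninformative for grouping).
C3: derived state '-' in Taxon 5 and Taxon 9 only — synapomorphy for {Taxon 5, Taxon 9}.
Most parsimonious ingroup topology: (((Taxon 9,Taxon 5),Taxon 4),Taxon 1).
Taxon 5 and Taxon 9 share a more recent common ancestor with each other than either does with Taxon 1, so Taxon 1 is the least closely related of the three.

Taxon 1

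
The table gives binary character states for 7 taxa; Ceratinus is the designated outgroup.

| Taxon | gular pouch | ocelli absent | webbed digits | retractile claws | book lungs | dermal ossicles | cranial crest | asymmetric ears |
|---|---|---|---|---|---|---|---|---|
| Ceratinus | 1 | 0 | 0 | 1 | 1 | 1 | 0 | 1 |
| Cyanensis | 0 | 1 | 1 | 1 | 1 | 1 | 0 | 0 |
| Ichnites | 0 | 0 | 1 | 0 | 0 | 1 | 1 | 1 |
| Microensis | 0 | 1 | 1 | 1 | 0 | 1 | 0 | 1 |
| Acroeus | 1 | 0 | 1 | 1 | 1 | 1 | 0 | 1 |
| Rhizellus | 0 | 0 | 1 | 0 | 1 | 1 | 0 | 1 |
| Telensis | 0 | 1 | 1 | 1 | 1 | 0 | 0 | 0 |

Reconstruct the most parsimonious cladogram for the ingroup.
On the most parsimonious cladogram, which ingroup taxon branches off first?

Character polarity is set by the outgroup: the derived state is whichever differs from the outgroup's state, so for gular pouch, retractile claws, book lungs, dermal ossicles, asymmetric ears the derived state is '0', and for the remaining characters it is '1'.
Only Cyanensis, Ichnites, Microensis, Rhizellus, and Telensis show the derived state '0' for gular pouch, supporting them as a clade.
Only Cyanensis, Microensis, and Telensis show the derived state '1' for ocelli absent, supporting them as a clade.
All ingroup taxa share the derived state '1' for webbed digits; it defines the ingroup but does not resolve relationships within it.
retractile claws: derived state '0' in Ichnites and Rhizellus only — synapomorphy for {Ichnites, Rhizellus}.
book lungs groups Ichnites and Microensis, which is incompatible with the clades supported by the remaining characters; treating it as convergent (homoplasy) costs fewer steps than any alternative tree.
dermal ossicles: derived state '0' in Telensis only — an autapomorphy, so it tells us nothing about relationships among taxa.
cranial crest: derived state '1' in Ichnites only — an autapomorphy, so it tells us nothing about relationships among taxa.
asymmetric ears: derived state '0' in Cyanensis and Telensis only — synapomorphy for {Cyanensis, Telensis}.
Most parsimonious ingroup topology: ((((Cyanensis,Telensis),Microensis),(Ichnites,Rhizellus)),Acroeus).
Acroeus is sister to the clade containing all other ingroup taxa, so it is the earliest-diverging (most basal) ingroup lineage.

Acroeus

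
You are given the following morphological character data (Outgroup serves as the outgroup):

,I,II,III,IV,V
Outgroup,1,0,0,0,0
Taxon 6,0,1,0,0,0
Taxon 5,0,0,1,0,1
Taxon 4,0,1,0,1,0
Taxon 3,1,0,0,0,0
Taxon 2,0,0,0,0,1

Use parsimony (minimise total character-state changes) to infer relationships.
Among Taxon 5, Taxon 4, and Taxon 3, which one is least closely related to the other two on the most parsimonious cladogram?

Character polarity is set by the outgroup: the derived state is whichever differs from the outgroup's state, so for I the derived state is '0', and for the remaining characters it is '1'.
Only Taxon 2, Taxon 4, Taxon 5, and Taxon 6 show the derived state '0' for I, supporting them as a clade.
II: derived state '1' in Taxon 4 and Taxon 6 only — synapomorphy for {Taxon 4, Taxon 6}.
III (derived state '1') is unique to Taxon 5 (autapomorphy; uninformative for grouping).
IV (derived state '1') is unique to Taxon 4 (autapomorphy; uninformative for grouping).
V: derived state '1' in Taxon 2 and Taxon 5 only — synapomorphy for {Taxon 2, Taxon 5}.
Most parsimonious ingroup topology: (((Taxon 6,Taxon 4),(Taxon 5,Taxon 2)),Taxon 3).
Taxon 5 and Taxon 4 share a more recent common ancestor with each other than either does with Taxon 3, so Taxon 3 is the least closely related of the three.

Taxon 3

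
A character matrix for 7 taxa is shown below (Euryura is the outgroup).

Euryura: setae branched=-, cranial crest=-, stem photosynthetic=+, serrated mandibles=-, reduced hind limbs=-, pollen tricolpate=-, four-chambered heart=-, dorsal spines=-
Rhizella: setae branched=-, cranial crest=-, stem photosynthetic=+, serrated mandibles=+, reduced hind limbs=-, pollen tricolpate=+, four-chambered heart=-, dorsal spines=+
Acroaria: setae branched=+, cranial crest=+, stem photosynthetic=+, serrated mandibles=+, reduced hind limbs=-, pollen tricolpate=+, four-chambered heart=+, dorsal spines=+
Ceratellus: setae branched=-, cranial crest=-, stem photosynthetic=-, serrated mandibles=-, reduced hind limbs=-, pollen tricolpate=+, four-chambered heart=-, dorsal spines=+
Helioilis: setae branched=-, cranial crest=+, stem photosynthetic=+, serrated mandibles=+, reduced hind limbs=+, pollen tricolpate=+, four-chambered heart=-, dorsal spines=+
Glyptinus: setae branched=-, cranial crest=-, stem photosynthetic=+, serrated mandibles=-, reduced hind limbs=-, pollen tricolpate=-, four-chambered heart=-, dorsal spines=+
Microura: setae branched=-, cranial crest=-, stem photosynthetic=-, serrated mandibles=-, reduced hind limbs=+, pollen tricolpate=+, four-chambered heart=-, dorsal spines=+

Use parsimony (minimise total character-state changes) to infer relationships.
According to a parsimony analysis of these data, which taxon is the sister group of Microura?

Character polarity is set by the outgroup: the derived state is whichever differs from the outgroup's state, so for stem photosynthetic the derived state is '-', and for the remaining characters it is '+'.
setae branched: derived state '+' in Acroaria only — an autapomorphy, so it tells us nothing about relationships among taxa.
cranial crest (derived state '+') is shared by Acroaria and Helioilis — a synapomorphy uniting that clade.
stem photosynthetic: derived state '-' in Ceratellus and Microura only — synapomorphy for {Ceratellus, Microura}.
serrated mandibles (derived state '+') is shared by Acroaria, Helioilis, and Rhizella — a synapomorphy uniting that clade.
reduced hind limbs (state '+') occurs in Helioilis and Microura but conflicts with the nesting implied by the other characters — most parsimoniously interpreted as homoplasy.
pollen tricolpate: derived state '+' in Acroaria, Ceratellus, Helioilis, Microura, and Rhizella only — synapomorphy for {Acroaria, Ceratellus, Helioilis, Microura, Rhizella}.
four-chambered heart: derived state '+' in Acroaria only — an autapomorphy, so it tells us nothing about relationships among taxa.
dorsal spines (derived state '+') is shared by all ingroup taxa — unites the whole ingroup.
Most parsimonious ingroup topology: (((Rhizella,(Acroaria,Helioilis)),(Ceratellus,Microura)),Glyptinus).
Microura and Ceratellus form a cherry on this tree, so they are sister taxa.

Ceratellus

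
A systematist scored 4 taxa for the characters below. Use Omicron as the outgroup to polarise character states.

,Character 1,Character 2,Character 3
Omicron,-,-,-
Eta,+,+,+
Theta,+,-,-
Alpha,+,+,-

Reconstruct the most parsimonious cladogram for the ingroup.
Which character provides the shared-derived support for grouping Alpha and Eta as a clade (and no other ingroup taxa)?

Character 2

The outgroup has state '-' for every character, so '+' is the derived state throughout.
All ingroup taxa share the derived state '+' for Character 1; it defines the ingroup but does not resolve relationships within it.
Character 2: derived state '+' in Alpha and Eta only — synapomorphy for {Alpha, Eta}.
Character 3: derived state '+' in Eta only — an autapomorphy, so it tells us nothing about relationships among taxa.
Most parsimonious ingroup topology: ((Eta,Alpha),Theta).
The clade {Alpha, Eta} is supported by Character 2: its derived state '+' occurs in exactly those taxa and in no other taxon (including the outgroup).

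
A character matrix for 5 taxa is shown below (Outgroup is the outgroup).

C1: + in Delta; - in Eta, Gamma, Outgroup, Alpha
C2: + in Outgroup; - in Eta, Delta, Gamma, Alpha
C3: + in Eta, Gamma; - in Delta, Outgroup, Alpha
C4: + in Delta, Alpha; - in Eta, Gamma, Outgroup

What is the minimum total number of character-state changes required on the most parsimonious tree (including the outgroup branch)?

Character polarity is set by the outgroup: the derived state is whichever differs from the outgroup's state, so for C2 the derived state is '-', and for the remaining characters it is '+'.
C1 (derived state '+') is unique to Delta (autapomorphy; uninformative for grouping).
All ingroup taxa share the derived state '-' for C2; it defines the ingroup but does not resolve relationships within it.
C3: derived state '+' in Eta and Gamma only — synapomorphy for {Eta, Gamma}.
Only Alpha and Delta show the derived state '+' for C4, supporting them as a clade.
Most parsimonious ingroup topology: ((Alpha,Delta),(Gamma,Eta)).
Changes per character on this tree: C1: 1; C2: 1; C3: 1; C4: 1.
Total = 4.

4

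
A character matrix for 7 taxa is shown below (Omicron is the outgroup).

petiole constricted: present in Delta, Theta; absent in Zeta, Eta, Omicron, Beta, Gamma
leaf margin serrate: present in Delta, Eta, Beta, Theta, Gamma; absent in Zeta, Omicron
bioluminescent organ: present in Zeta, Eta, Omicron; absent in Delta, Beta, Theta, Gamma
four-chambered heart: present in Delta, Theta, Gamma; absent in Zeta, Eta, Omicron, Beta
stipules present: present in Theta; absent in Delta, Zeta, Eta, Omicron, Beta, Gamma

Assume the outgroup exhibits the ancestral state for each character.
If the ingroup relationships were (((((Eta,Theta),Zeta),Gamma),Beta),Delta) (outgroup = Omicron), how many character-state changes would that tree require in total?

Map each character onto (((((Eta,Theta),Zeta),Gamma),Beta),Delta) (rooted by Omicron) and count the minimum state changes it requires (Fitch parsimony):
petiole constricted: 2; leaf margin serrate: 2; bioluminescent organ: 3; four-chambered heart: 3; stipules present: 1.
Total tree length = 11.

11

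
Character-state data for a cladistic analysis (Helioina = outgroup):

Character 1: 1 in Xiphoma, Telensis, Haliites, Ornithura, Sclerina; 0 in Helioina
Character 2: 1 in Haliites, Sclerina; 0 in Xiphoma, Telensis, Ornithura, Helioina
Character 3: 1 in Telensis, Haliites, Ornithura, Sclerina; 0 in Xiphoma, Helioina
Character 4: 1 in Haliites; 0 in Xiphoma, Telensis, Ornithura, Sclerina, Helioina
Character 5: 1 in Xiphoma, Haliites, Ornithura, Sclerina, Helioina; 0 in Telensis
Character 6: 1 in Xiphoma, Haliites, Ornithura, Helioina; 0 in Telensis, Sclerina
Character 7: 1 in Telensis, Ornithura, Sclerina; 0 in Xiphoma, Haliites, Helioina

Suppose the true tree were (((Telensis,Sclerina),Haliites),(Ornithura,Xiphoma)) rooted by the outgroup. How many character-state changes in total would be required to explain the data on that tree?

Map each character onto (((Telensis,Sclerina),Haliites),(Ornithura,Xiphoma)) (rooted by Helioina) and count the minimum state changes it requires (Fitch parsimony):
Character 1: 1; Character 2: 2; Character 3: 2; Character 4: 1; Character 5: 1; Character 6: 1; Character 7: 2.
Total tree length = 10.

10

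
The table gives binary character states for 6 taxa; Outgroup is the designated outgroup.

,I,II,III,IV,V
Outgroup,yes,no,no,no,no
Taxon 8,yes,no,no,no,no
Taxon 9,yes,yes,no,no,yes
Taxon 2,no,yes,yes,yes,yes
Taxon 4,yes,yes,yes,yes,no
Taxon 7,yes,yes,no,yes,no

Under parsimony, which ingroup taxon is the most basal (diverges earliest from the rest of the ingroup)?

Character polarity is set by the outgroup: the derived state is whichever differs from the outgroup's state, so for I the derived state is 'no', and for the remaining characters it is 'yes'.
I: derived state 'no' in Taxon 2 only — an autapomorphy, so it tells us nothing about relationships among taxa.
II: derived state 'yes' in Taxon 2, Taxon 4, Taxon 7, and Taxon 9 only — synapomorphy for {Taxon 2, Taxon 4, Taxon 7, Taxon 9}.
Only Taxon 2 and Taxon 4 show the derived state 'yes' for III, supporting them as a clade.
IV: derived state 'yes' in Taxon 2, Taxon 4, and Taxon 7 only — synapomorphy for {Taxon 2, Taxon 4, Taxon 7}.
V (state 'yes') occurs in Taxon 2 and Taxon 9 but conflicts with the nesting implied by the other characters — most parsimoniously interpreted as homoplasy.
Most parsimonious ingroup topology: (Taxon 8,(Taxon 9,((Taxon 2,Taxon 4),Taxon 7))).
Taxon 8 is sister to the clade containing all other ingroup taxa, so it is the earliest-diverging (most basal) ingroup lineage.

Taxon 8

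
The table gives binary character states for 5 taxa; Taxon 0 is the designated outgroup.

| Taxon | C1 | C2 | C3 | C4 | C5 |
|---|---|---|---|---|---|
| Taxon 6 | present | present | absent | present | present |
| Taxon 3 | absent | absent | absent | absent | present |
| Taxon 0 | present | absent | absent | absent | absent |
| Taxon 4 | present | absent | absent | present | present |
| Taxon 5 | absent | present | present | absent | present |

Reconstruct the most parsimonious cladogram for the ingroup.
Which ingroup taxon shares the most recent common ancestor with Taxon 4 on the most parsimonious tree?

Character polarity is set by the outgroup: the derived state is whichever differs from the outgroup's state, so for C1 the derived state is 'absent', and for the remaining characters it is 'present'.
C1: derived state 'absent' in Taxon 3 and Taxon 5 only — synapomorphy for {Taxon 3, Taxon 5}.
C2 (state 'present') occurs in Taxon 5 and Taxon 6 but conflicts with the nesting implied by the other characters — most parsimoniously interpreted as homoplasy.
C3 (derived state 'present') is unique to Taxon 5 (autapomorphy; uninformative for grouping).
Only Taxon 4 and Taxon 6 show the derived state 'present' for C4, supporting them as a clade.
C5 (derived state 'present') is shared by all ingroup taxa — unites the whole ingroup.
Most parsimonious ingroup topology: ((Taxon 3,Taxon 5),(Taxon 4,Taxon 6)).
Taxon 4 and Taxon 6 form a cherry on this tree, so they are sister taxa.

Taxon 6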